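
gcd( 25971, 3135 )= 33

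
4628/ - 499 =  - 10 + 362/499 = - 9.27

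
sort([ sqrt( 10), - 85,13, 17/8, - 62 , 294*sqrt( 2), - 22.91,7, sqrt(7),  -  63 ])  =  [ - 85, - 63, -62, - 22.91,17/8, sqrt (7),sqrt( 10), 7, 13, 294*sqrt( 2)]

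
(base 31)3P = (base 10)118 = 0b1110110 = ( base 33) 3J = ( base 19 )64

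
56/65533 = 56/65533 = 0.00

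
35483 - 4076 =31407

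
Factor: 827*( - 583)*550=-2^1*5^2*11^2*53^1 * 827^1 = - 265177550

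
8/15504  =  1/1938 = 0.00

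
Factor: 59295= 3^1*5^1*59^1*67^1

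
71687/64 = 1120+7/64 = 1120.11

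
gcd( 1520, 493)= 1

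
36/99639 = 4/11071 = 0.00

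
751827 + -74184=677643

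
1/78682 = 1/78682 = 0.00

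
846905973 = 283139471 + 563766502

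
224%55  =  4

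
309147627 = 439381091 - 130233464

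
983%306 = 65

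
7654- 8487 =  - 833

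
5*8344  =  41720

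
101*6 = 606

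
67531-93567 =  - 26036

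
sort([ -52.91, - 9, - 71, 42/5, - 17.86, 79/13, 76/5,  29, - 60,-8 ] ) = [-71,-60,  -  52.91,-17.86 , - 9, - 8,  79/13,  42/5 , 76/5 , 29] 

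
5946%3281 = 2665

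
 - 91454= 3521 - 94975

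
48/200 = 6/25=0.24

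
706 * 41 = 28946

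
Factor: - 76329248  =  -2^5*89^1*26801^1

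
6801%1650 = 201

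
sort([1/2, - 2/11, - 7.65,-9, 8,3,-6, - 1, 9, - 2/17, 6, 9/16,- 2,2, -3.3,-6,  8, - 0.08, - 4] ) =[ - 9, - 7.65, - 6,-6 ,-4,-3.3, - 2,-1, - 2/11, - 2/17,-0.08,1/2,9/16,2,3,6,8,8,9] 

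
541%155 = 76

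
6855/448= 15 +135/448= 15.30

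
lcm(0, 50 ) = 0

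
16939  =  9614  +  7325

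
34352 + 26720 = 61072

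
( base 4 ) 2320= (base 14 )d2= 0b10111000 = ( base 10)184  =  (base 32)5o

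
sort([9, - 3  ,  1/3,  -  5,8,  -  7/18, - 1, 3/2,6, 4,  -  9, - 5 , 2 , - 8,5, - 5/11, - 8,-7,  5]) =[  -  9,-8, - 8,-7, - 5, - 5,-3,- 1,-5/11, - 7/18 , 1/3, 3/2,2, 4, 5, 5, 6,8, 9]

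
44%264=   44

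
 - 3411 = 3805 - 7216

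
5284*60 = 317040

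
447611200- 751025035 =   -  303413835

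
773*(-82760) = -63973480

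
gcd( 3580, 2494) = 2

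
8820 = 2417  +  6403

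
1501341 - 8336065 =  - 6834724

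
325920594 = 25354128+300566466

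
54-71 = -17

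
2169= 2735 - 566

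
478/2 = 239= 239.00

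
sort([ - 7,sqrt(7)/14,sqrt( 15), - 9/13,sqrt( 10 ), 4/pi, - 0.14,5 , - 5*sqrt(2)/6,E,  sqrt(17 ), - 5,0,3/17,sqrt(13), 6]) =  [ - 7, - 5, - 5*sqrt( 2)/6, -9/13, - 0.14 , 0,3/17,sqrt(7) /14,4/pi, E, sqrt( 10 ),sqrt(13), sqrt(15 ),sqrt(17),5,6 ]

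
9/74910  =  3/24970  =  0.00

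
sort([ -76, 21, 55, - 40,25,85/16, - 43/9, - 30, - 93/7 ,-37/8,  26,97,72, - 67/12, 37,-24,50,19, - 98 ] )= [ - 98, - 76,-40, - 30, - 24, - 93/7, - 67/12, - 43/9,-37/8 , 85/16, 19,21,25,26 , 37,50 , 55, 72,97] 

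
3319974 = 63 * 52698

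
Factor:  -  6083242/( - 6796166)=11^1*13^( - 2)*113^1*2447^1 * 20107^ ( -1 ) = 3041621/3398083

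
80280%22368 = 13176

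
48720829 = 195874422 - 147153593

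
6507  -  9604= - 3097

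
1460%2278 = 1460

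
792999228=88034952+704964276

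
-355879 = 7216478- 7572357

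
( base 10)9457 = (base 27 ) CQ7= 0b10010011110001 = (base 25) f37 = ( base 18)1B37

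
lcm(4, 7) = 28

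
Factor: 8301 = 3^1 * 2767^1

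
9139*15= 137085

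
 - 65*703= - 45695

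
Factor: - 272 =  - 2^4 * 17^1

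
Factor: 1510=2^1*5^1*151^1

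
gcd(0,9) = 9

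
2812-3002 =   -  190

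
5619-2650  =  2969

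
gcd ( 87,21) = 3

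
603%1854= 603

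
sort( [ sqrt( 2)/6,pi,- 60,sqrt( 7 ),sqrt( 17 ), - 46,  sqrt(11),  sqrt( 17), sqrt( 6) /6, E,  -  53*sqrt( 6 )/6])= [ - 60, -46, - 53*sqrt(6 ) /6,sqrt ( 2)/6,  sqrt( 6)/6, sqrt( 7), E,pi,sqrt( 11), sqrt (17 ), sqrt( 17) ] 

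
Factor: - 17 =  - 17^1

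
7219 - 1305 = 5914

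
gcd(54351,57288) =33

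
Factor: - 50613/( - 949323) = 67^( - 1)*4723^( - 1 )*16871^1 = 16871/316441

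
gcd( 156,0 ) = 156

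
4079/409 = 9+398/409  =  9.97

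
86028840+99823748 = 185852588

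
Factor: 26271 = 3^3*7^1*139^1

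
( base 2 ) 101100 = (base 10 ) 44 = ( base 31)1d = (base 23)1L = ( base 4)230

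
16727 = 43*389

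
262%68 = 58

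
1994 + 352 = 2346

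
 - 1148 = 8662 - 9810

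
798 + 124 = 922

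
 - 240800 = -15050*16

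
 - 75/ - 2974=75/2974= 0.03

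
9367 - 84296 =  - 74929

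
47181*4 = 188724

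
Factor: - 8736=-2^5*3^1*7^1 * 13^1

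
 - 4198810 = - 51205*82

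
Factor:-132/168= - 11/14 = - 2^ (-1)* 7^ ( - 1) * 11^1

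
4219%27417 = 4219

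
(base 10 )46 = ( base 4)232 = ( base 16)2e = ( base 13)37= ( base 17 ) 2c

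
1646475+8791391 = 10437866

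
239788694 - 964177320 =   -  724388626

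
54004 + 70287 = 124291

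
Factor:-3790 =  - 2^1*5^1*379^1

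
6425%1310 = 1185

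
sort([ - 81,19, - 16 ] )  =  [ - 81, - 16, 19] 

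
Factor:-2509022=-2^1  *29^1*181^1*239^1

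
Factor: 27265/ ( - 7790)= - 7/2  =  - 2^( - 1)*7^1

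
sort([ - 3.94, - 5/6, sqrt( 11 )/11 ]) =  [ - 3.94,- 5/6, sqrt( 11)/11]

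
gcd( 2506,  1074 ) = 358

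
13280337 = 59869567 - 46589230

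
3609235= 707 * 5105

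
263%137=126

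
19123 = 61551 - 42428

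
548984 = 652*842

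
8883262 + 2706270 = 11589532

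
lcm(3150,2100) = 6300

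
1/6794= 1/6794= 0.00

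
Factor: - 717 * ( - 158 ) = 2^1*3^1*79^1*239^1 = 113286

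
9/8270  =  9/8270 = 0.00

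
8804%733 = 8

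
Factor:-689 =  - 13^1 *53^1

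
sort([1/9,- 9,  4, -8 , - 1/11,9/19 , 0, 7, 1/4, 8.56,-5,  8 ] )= [-9, - 8, - 5, - 1/11, 0,  1/9,1/4,9/19, 4, 7,  8,8.56 ]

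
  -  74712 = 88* ( - 849) 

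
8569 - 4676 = 3893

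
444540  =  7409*60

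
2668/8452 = 667/2113 = 0.32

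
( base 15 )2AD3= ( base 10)9198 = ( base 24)fn6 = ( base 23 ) h8l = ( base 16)23ee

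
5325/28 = 190 + 5/28 = 190.18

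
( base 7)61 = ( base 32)1b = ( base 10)43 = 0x2b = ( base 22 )1L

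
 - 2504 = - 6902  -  -4398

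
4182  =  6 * 697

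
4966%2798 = 2168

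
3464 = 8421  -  4957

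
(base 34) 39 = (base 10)111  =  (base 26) 47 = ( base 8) 157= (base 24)4f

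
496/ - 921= - 496/921 = - 0.54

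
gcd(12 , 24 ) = 12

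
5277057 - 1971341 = 3305716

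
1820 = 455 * 4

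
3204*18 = 57672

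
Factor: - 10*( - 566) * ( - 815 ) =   -  2^2*5^2* 163^1 * 283^1 = - 4612900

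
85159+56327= 141486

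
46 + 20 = 66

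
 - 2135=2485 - 4620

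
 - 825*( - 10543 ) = 8697975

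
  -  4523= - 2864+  - 1659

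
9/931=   9/931 =0.01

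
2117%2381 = 2117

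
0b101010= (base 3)1120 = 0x2A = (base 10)42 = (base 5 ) 132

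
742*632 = 468944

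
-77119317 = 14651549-91770866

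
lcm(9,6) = 18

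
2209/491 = 4 + 245/491 = 4.50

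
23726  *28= 664328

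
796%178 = 84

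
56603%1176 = 155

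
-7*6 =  - 42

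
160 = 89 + 71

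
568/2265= 568/2265 = 0.25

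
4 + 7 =11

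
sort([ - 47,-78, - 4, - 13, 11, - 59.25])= [ - 78, -59.25, - 47,  -  13,- 4, 11 ] 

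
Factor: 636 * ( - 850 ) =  - 2^3 *3^1* 5^2 * 17^1 * 53^1= - 540600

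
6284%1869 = 677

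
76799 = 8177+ 68622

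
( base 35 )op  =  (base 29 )10O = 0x361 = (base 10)865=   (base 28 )12p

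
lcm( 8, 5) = 40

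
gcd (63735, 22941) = 3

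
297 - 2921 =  - 2624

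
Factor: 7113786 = 2^1*3^1*17^1*97^1 * 719^1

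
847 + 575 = 1422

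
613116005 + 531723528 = 1144839533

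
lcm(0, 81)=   0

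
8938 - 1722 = 7216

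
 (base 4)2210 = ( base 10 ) 164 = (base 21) 7h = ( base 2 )10100100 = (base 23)73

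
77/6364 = 77/6364 = 0.01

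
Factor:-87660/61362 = -2^1*5^1*7^ ( -1) = - 10/7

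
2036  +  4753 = 6789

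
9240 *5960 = 55070400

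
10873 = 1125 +9748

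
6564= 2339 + 4225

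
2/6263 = 2/6263 = 0.00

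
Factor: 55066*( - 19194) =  - 2^2*3^1 * 7^1*11^1*457^1* 2503^1 = - 1056936804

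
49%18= 13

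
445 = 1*445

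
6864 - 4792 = 2072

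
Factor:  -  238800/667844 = -2^2*3^1*5^2* 839^(-1 ) = -  300/839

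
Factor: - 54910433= -103^1* 533111^1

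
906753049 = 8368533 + 898384516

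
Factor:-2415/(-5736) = 2^( - 3)*5^1*7^1 * 23^1 * 239^( - 1)= 805/1912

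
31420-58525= - 27105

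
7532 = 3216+4316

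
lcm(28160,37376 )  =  2055680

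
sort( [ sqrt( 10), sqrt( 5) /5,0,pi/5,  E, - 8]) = [ - 8,0, sqrt( 5 )/5,pi/5,E,  sqrt (10)]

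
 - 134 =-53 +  - 81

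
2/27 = 2/27 =0.07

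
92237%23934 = 20435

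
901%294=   19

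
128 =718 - 590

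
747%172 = 59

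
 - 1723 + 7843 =6120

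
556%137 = 8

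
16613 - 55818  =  -39205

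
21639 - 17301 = 4338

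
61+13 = 74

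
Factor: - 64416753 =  - 3^2*7157417^1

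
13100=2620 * 5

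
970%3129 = 970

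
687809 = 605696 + 82113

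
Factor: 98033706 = 2^1*3^3*41^1*44279^1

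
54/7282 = 27/3641 = 0.01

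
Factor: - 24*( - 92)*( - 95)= -2^5 * 3^1*5^1 *19^1*23^1 = - 209760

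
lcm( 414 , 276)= 828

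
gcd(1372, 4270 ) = 14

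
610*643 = 392230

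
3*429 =1287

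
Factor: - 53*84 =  - 4452= - 2^2*3^1*7^1*53^1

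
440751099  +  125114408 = 565865507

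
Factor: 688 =2^4*43^1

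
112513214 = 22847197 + 89666017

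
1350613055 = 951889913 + 398723142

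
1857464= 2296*809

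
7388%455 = 108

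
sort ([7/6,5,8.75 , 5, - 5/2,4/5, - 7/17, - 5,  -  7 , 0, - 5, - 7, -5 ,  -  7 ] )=[ - 7, - 7, - 7, - 5, - 5, - 5, - 5/2, - 7/17,0, 4/5,7/6 , 5,5 , 8.75 ]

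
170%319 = 170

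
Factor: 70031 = 13^1*5387^1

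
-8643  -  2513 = -11156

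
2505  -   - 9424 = 11929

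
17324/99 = 17324/99 = 174.99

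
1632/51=32= 32.00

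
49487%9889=42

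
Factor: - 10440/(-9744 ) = 2^ ( -1)*3^1 * 5^1*7^( - 1) = 15/14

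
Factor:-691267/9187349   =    -  593^( - 1) *15493^ ( - 1)*691267^1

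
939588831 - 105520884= 834067947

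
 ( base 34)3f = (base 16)75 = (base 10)117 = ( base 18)69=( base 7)225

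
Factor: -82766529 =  - 3^5 * 43^1 * 89^2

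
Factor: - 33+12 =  - 3^1 * 7^1= -  21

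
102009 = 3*34003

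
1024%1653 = 1024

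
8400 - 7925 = 475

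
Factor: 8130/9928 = 2^( - 2 ) *3^1*5^1*17^ (-1)*73^( - 1)*271^1 = 4065/4964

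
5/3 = 1 + 2/3 =1.67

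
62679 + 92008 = 154687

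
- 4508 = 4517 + -9025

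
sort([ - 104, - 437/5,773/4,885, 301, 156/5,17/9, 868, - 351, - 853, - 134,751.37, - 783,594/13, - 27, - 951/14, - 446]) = [  -  853, - 783, - 446, - 351, - 134, - 104, - 437/5, - 951/14,  -  27,17/9,156/5,594/13,773/4 , 301,  751.37, 868,885 ]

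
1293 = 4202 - 2909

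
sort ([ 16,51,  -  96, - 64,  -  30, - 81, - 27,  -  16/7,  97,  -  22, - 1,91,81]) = [ - 96,-81, - 64, - 30, - 27, - 22, - 16/7,- 1,  16 , 51,81, 91, 97]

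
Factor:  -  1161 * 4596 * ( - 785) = 4188725460 = 2^2*3^4*5^1 *43^1*157^1 * 383^1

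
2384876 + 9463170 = 11848046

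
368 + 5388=5756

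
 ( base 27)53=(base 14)9C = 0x8A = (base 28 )4q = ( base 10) 138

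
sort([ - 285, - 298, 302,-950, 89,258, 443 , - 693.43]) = [-950,-693.43,-298, - 285,89,258,302,  443] 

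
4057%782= 147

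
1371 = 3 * 457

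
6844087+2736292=9580379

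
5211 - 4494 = 717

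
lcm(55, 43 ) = 2365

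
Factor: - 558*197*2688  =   -295481088 = - 2^8*3^3 * 7^1*31^1*197^1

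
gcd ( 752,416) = 16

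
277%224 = 53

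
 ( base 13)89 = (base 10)113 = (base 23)4L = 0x71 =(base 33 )3E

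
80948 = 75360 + 5588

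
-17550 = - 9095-8455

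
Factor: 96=2^5*3^1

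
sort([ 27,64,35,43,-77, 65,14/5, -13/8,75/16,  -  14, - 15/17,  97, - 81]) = [ - 81, - 77, -14, - 13/8, - 15/17, 14/5,75/16,27,35,43,64,65,97] 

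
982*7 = 6874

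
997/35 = 997/35 = 28.49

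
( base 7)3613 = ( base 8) 2465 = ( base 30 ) 1ed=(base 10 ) 1333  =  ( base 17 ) 4A7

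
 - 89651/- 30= 2988+ 11/30 = 2988.37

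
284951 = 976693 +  -691742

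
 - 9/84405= -3/28135 = - 0.00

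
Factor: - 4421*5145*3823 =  - 86958130035=- 3^1 * 5^1*7^3 *3823^1*4421^1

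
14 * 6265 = 87710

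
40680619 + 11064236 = 51744855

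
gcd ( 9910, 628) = 2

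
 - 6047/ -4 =1511  +  3/4 = 1511.75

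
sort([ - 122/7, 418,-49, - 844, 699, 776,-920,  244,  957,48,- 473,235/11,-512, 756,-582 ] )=[-920,  -  844, - 582, - 512, - 473, - 49, - 122/7, 235/11, 48 , 244, 418, 699, 756, 776, 957] 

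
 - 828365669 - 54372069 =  - 882737738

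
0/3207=0 = 0.00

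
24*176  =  4224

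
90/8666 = 45/4333 =0.01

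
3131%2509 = 622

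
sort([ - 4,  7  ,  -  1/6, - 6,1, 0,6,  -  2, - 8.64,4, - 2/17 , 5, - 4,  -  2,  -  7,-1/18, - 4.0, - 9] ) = [- 9,-8.64,-7, - 6, - 4, - 4,- 4.0, - 2, - 2 , - 1/6, - 2/17, - 1/18, 0, 1,4,5,  6, 7 ]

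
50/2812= 25/1406 = 0.02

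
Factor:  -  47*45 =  - 3^2*5^1*47^1  =  - 2115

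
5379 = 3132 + 2247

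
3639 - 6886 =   -  3247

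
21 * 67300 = 1413300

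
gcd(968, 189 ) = 1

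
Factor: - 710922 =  - 2^1*3^1*47^1*2521^1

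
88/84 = 22/21 = 1.05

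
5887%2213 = 1461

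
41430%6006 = 5394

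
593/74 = 8  +  1/74= 8.01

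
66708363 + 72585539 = 139293902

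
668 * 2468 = 1648624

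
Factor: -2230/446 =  - 5^1  =  - 5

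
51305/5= 10261= 10261.00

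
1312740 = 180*7293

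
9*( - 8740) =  - 78660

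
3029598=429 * 7062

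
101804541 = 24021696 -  - 77782845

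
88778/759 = 116 + 734/759 = 116.97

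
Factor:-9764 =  - 2^2*2441^1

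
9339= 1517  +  7822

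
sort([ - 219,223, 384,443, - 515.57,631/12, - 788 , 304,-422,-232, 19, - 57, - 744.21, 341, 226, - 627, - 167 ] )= [ - 788, - 744.21, - 627, - 515.57, - 422, - 232, - 219 , - 167, - 57,  19 , 631/12,223,226,  304 , 341,384,443 ]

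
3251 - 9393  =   - 6142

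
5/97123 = 5/97123 = 0.00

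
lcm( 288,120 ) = 1440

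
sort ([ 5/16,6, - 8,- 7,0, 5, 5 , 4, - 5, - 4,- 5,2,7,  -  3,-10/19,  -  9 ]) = [ - 9,-8, - 7,-5, - 5, - 4,-3,  -  10/19,0,  5/16, 2, 4,5, 5, 6,7 ]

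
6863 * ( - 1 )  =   - 6863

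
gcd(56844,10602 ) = 18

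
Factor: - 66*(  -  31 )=2046 =2^1*3^1*11^1*31^1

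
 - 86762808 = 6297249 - 93060057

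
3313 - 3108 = 205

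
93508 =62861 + 30647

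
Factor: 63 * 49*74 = 228438 = 2^1*3^2*7^3*37^1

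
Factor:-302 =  - 2^1*151^1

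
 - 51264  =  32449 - 83713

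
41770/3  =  13923 +1/3=13923.33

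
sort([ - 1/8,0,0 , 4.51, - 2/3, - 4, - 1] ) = [ -4, - 1, - 2/3, - 1/8,0, 0,4.51] 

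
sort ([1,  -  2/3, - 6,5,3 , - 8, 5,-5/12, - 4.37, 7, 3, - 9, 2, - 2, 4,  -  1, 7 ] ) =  [  -  9, - 8, - 6,  -  4.37, - 2,  -  1, - 2/3, - 5/12, 1,  2 , 3, 3, 4, 5, 5,7, 7 ] 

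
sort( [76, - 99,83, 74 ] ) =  [ - 99,74, 76, 83 ] 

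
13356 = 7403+5953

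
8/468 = 2/117 = 0.02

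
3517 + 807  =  4324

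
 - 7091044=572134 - 7663178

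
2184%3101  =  2184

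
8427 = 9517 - 1090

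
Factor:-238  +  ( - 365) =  - 603=- 3^2*67^1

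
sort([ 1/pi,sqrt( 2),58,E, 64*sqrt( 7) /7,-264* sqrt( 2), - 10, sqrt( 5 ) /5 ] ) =[ - 264*sqrt (2 ), - 10,1/pi, sqrt(5 )/5, sqrt( 2), E,64*sqrt ( 7 ) /7, 58 ]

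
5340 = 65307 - 59967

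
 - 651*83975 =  - 54667725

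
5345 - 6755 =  - 1410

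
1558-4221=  - 2663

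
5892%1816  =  444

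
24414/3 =8138 = 8138.00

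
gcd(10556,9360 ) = 52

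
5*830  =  4150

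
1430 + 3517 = 4947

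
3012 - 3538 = -526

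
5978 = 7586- 1608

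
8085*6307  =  50992095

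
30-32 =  - 2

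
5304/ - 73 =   -  73+25/73 = - 72.66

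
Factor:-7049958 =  - 2^1 * 3^1*29^1*31^1*1307^1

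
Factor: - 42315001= - 457^1*92593^1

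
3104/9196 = 776/2299 = 0.34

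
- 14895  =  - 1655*9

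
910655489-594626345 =316029144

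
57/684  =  1/12 = 0.08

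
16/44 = 4/11  =  0.36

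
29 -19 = 10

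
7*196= 1372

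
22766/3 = 7588  +  2/3=7588.67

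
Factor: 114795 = 3^2*5^1*2551^1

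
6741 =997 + 5744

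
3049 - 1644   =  1405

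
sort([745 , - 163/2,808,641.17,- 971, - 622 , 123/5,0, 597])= [ - 971, - 622, - 163/2, 0,123/5,597,641.17,745  ,  808]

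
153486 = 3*51162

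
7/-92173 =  - 7/92173 = - 0.00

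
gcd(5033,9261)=7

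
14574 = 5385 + 9189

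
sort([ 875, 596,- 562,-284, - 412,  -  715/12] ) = [  -  562,  -  412, - 284 , - 715/12, 596, 875]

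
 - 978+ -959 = -1937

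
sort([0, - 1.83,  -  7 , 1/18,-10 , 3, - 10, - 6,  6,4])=[ - 10, - 10,-7, - 6,  -  1.83,0,1/18,3,4,6 ] 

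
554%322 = 232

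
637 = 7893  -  7256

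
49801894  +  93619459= 143421353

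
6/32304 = 1/5384 = 0.00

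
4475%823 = 360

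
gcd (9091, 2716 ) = 1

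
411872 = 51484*8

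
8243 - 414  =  7829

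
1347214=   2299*586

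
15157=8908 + 6249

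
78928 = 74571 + 4357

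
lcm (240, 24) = 240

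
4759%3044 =1715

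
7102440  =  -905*(- 7848)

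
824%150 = 74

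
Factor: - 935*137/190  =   - 2^ ( - 1)*11^1 * 17^1*19^( - 1)*137^1=- 25619/38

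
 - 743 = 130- 873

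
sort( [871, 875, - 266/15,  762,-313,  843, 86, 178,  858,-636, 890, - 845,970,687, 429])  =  [-845,-636,-313 ,-266/15,86, 178, 429, 687, 762,843,858,  871, 875,890, 970]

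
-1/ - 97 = 1/97= 0.01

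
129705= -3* (-43235) 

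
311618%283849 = 27769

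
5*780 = 3900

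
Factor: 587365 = 5^1*79^1*1487^1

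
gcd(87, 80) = 1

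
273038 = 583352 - 310314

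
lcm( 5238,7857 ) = 15714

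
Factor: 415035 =3^2 * 5^1* 23^1 * 401^1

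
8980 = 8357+623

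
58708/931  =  58708/931 = 63.06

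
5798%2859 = 80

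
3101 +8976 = 12077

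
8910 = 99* 90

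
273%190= 83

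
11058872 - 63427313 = - 52368441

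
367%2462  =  367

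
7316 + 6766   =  14082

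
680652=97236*7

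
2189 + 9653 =11842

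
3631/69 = 52+43/69 = 52.62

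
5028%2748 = 2280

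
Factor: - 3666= - 2^1*3^1 * 13^1*47^1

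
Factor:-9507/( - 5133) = 3169/1711 = 29^ ( - 1)*59^( - 1 )* 3169^1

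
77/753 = 77/753= 0.10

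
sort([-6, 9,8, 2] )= [ - 6,2,8,9] 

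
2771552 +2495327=5266879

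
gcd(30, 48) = 6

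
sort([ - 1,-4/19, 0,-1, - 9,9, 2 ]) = [ - 9, - 1 , -1, - 4/19,0, 2,  9 ] 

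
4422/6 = 737 =737.00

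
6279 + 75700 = 81979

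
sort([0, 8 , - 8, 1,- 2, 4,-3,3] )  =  [- 8, - 3, - 2, 0,  1,3, 4, 8]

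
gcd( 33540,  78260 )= 11180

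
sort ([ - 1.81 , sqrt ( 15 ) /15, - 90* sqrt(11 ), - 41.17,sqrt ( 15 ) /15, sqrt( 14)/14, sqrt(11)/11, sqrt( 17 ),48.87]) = [ - 90*sqrt( 11 ),-41.17, - 1.81, sqrt (15) /15,sqrt ( 15)/15, sqrt( 14)/14,sqrt(11)/11,sqrt ( 17),48.87]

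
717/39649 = 717/39649 = 0.02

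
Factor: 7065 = 3^2*5^1*157^1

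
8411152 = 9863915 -1452763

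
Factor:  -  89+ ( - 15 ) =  - 2^3*13^1 = -104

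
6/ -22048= - 3/11024 = -0.00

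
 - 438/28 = -16 + 5/14 = - 15.64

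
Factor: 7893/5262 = 2^(-1) * 3^1=   3/2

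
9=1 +8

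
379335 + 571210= 950545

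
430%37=23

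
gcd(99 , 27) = 9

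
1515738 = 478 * 3171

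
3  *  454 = 1362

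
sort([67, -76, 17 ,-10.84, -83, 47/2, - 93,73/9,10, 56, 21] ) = [ - 93,-83, - 76, - 10.84,  73/9, 10,17, 21, 47/2, 56 , 67 ]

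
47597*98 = 4664506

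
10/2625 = 2/525 = 0.00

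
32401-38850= - 6449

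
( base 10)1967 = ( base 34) 1nt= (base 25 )33h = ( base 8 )3657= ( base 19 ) 58A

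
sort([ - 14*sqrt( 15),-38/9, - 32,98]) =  [  -  14*sqrt(15),-32,-38/9,98]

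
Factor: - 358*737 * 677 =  - 2^1*11^1 * 67^1*179^1*677^1  =  - 178623742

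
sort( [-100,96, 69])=[ - 100,69,96] 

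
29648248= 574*51652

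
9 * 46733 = 420597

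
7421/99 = 7421/99 =74.96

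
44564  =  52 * 857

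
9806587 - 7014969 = 2791618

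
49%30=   19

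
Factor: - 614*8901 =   -  5465214 = - 2^1*3^2*23^1*43^1*307^1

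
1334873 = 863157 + 471716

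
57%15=12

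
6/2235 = 2/745 = 0.00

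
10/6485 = 2/1297 = 0.00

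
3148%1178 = 792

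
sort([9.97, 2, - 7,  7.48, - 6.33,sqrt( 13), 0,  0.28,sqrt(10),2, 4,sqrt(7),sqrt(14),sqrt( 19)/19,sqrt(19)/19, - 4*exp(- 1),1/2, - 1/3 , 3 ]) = [ - 7, - 6.33 , - 4*exp( - 1),- 1/3,0, sqrt( 19) /19,sqrt(19)/19,0.28,1/2, 2,2, sqrt(7),3,sqrt(10),sqrt( 13),sqrt (14), 4,7.48,9.97]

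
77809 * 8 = 622472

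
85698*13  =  1114074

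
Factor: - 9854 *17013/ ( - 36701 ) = 2^1 * 3^1*7^( - 3)*13^1 *53^1*379^1 = 1566786/343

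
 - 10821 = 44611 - 55432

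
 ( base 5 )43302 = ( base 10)2952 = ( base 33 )2NF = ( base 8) 5610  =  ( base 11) 2244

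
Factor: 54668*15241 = 2^2*79^1*173^1*15241^1  =  833194988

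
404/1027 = 404/1027 = 0.39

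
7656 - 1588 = 6068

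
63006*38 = 2394228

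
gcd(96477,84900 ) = 3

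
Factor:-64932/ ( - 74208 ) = 2^ ( - 3 )*7^1 = 7/8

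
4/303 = 4/303 = 0.01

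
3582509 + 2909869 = 6492378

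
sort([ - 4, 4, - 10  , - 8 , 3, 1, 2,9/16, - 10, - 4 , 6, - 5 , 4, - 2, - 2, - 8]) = [ - 10,-10, - 8, - 8 ,- 5, - 4, - 4,-2, - 2, 9/16 , 1,2, 3, 4 , 4, 6 ] 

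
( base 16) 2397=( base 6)110103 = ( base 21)KDI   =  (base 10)9111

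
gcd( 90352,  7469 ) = 1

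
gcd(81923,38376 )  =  1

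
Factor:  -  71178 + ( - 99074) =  - 170252 = -2^2* 31^1*1373^1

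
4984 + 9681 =14665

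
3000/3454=1500/1727 = 0.87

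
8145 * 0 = 0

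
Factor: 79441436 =2^2*41^1 * 149^1*3251^1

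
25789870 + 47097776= 72887646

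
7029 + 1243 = 8272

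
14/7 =2 = 2.00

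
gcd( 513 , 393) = 3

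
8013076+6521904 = 14534980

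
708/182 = 3 + 81/91= 3.89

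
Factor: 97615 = 5^1*7^1*2789^1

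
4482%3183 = 1299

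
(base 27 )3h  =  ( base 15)68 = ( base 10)98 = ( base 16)62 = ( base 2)1100010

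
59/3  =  19 + 2/3 = 19.67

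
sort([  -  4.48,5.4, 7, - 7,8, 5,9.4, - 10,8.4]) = [ - 10, - 7,  -  4.48,5,5.4,  7,8, 8.4, 9.4] 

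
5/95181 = 5/95181 = 0.00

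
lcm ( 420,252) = 1260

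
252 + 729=981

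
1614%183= 150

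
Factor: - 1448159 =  - 379^1*3821^1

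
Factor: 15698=2^1 * 47^1*167^1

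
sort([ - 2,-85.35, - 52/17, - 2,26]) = [ - 85.35,-52/17, - 2, - 2, 26] 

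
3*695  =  2085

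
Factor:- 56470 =-2^1*5^1*5647^1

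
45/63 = 5/7 = 0.71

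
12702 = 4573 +8129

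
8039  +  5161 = 13200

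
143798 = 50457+93341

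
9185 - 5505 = 3680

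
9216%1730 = 566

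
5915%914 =431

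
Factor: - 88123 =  - 7^1 * 12589^1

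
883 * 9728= 8589824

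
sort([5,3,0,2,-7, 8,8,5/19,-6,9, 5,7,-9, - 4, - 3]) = [ - 9, - 7,-6,  -  4, - 3, 0,5/19,2, 3, 5, 5 , 7,8,8, 9 ] 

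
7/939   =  7/939 = 0.01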